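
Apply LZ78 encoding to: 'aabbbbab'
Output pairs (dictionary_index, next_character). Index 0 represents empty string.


LZ78 encoding steps:
Dictionary: {0: ''}
Step 1: w='' (idx 0), next='a' -> output (0, 'a'), add 'a' as idx 1
Step 2: w='a' (idx 1), next='b' -> output (1, 'b'), add 'ab' as idx 2
Step 3: w='' (idx 0), next='b' -> output (0, 'b'), add 'b' as idx 3
Step 4: w='b' (idx 3), next='b' -> output (3, 'b'), add 'bb' as idx 4
Step 5: w='ab' (idx 2), end of input -> output (2, '')


Encoded: [(0, 'a'), (1, 'b'), (0, 'b'), (3, 'b'), (2, '')]


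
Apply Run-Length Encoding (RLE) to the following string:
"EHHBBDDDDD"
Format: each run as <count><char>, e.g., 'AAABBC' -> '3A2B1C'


Scanning runs left to right:
  i=0: run of 'E' x 1 -> '1E'
  i=1: run of 'H' x 2 -> '2H'
  i=3: run of 'B' x 2 -> '2B'
  i=5: run of 'D' x 5 -> '5D'

RLE = 1E2H2B5D


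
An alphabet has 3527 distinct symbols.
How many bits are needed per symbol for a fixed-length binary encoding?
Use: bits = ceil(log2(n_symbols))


log2(3527) = 11.7842
Bracket: 2^11 = 2048 < 3527 <= 2^12 = 4096
So ceil(log2(3527)) = 12

bits = ceil(log2(3527)) = ceil(11.7842) = 12 bits


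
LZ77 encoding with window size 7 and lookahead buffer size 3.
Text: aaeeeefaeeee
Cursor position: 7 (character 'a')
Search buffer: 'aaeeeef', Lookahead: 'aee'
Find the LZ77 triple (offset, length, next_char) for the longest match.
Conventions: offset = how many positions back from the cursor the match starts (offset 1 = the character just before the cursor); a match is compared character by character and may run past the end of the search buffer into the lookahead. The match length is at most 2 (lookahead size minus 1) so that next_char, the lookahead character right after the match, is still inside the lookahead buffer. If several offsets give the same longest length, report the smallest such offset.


Try each offset into the search buffer:
  offset=1 (pos 6, char 'f'): match length 0
  offset=2 (pos 5, char 'e'): match length 0
  offset=3 (pos 4, char 'e'): match length 0
  offset=4 (pos 3, char 'e'): match length 0
  offset=5 (pos 2, char 'e'): match length 0
  offset=6 (pos 1, char 'a'): match length 2
  offset=7 (pos 0, char 'a'): match length 1
Longest match has length 2 at offset 6.
next_char = character at position 7 + 2 = 9 -> 'e'

Best match: offset=6, length=2 (matching 'ae' starting at position 1)
LZ77 triple: (6, 2, 'e')


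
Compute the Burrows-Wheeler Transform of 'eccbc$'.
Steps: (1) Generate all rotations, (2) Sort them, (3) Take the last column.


Rotations (sorted):
  0: $eccbc -> last char: c
  1: bc$ecc -> last char: c
  2: c$eccb -> last char: b
  3: cbc$ec -> last char: c
  4: ccbc$e -> last char: e
  5: eccbc$ -> last char: $


BWT = ccbce$


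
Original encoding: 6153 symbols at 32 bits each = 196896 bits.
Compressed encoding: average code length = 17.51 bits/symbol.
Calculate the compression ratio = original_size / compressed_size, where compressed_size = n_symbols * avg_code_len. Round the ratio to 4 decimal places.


original_size = n_symbols * orig_bits = 6153 * 32 = 196896 bits
compressed_size = n_symbols * avg_code_len = 6153 * 17.51 = 107739.03 bits
ratio = original_size / compressed_size = 196896 / 107739.03 = 1.8275

Compression ratio = 1.8275


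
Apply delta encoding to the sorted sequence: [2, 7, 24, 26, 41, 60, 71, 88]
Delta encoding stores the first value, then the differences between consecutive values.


First value: 2
Deltas:
  7 - 2 = 5
  24 - 7 = 17
  26 - 24 = 2
  41 - 26 = 15
  60 - 41 = 19
  71 - 60 = 11
  88 - 71 = 17


Delta encoded: [2, 5, 17, 2, 15, 19, 11, 17]


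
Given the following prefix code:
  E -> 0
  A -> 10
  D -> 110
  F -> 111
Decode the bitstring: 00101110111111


Decoding step by step:
Bits 0 -> E
Bits 0 -> E
Bits 10 -> A
Bits 111 -> F
Bits 0 -> E
Bits 111 -> F
Bits 111 -> F


Decoded message: EEAFEFF


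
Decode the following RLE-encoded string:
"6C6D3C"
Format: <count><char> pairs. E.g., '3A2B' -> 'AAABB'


Expanding each <count><char> pair:
  6C -> 'CCCCCC'
  6D -> 'DDDDDD'
  3C -> 'CCC'

Decoded = CCCCCCDDDDDDCCC


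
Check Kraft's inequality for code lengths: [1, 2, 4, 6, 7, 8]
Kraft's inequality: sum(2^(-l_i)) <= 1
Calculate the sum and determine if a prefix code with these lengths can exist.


Sum = 2^(-1) + 2^(-2) + 2^(-4) + 2^(-6) + 2^(-7) + 2^(-8)
    = 0.5 + 0.25 + 0.0625 + 0.015625 + 0.0078125 + 0.00390625
    = 215/256 = 0.83984375
Since 0.83984375 <= 1, Kraft's inequality IS satisfied.
A prefix code with these lengths CAN exist.

Kraft sum = 0.83984375. Satisfied.


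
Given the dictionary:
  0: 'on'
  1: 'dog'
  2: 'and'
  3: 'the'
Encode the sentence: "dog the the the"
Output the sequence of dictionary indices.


Look up each word in the dictionary:
  'dog' -> 1
  'the' -> 3
  'the' -> 3
  'the' -> 3

Encoded: [1, 3, 3, 3]


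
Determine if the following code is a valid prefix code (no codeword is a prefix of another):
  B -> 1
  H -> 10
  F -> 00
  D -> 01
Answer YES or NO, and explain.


Checking each pair (does one codeword prefix another?):
  B='1' vs H='10': prefix -- VIOLATION

NO -- this is NOT a valid prefix code. B (1) is a prefix of H (10).


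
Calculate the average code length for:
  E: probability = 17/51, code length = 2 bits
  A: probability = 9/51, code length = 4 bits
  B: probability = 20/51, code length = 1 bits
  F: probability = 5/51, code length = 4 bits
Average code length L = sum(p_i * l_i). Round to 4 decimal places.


Weighted contributions p_i * l_i:
  E: (17/51) * 2 = 34/51
  A: (9/51) * 4 = 36/51
  B: (20/51) * 1 = 20/51
  F: (5/51) * 4 = 20/51
Sum = (34 + 36 + 20 + 20)/51 = 110/51

L = 110/51 = 2.1569 bits/symbol


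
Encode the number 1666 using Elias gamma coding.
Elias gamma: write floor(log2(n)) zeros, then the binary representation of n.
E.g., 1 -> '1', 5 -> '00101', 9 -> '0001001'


num_bits = floor(log2(1666)) + 1 = 11
leading_zeros = num_bits - 1 = 10
binary(1666) = 11010000010

Elias gamma(1666) = '0000000000' + '11010000010' = 000000000011010000010 (21 bits)


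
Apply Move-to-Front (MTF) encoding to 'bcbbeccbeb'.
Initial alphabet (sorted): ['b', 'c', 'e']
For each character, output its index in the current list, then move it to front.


MTF encoding:
'b': index 0 in ['b', 'c', 'e'] -> ['b', 'c', 'e']
'c': index 1 in ['b', 'c', 'e'] -> ['c', 'b', 'e']
'b': index 1 in ['c', 'b', 'e'] -> ['b', 'c', 'e']
'b': index 0 in ['b', 'c', 'e'] -> ['b', 'c', 'e']
'e': index 2 in ['b', 'c', 'e'] -> ['e', 'b', 'c']
'c': index 2 in ['e', 'b', 'c'] -> ['c', 'e', 'b']
'c': index 0 in ['c', 'e', 'b'] -> ['c', 'e', 'b']
'b': index 2 in ['c', 'e', 'b'] -> ['b', 'c', 'e']
'e': index 2 in ['b', 'c', 'e'] -> ['e', 'b', 'c']
'b': index 1 in ['e', 'b', 'c'] -> ['b', 'e', 'c']


Output: [0, 1, 1, 0, 2, 2, 0, 2, 2, 1]


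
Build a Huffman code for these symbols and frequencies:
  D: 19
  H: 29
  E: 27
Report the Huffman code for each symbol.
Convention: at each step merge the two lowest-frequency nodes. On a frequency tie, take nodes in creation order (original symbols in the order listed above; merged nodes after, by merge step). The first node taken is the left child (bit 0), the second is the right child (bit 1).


Huffman tree construction:
Step 1: Merge D(19) + E(27) = 46
Step 2: Merge H(29) + (D+E)(46) = 75
Read each symbol's code off the tree from the root (left child = 0, right child = 1).

Codes:
  D: 10 (length 2)
  H: 0 (length 1)
  E: 11 (length 2)
Average code length: 121/75 = 1.6133 bits/symbol


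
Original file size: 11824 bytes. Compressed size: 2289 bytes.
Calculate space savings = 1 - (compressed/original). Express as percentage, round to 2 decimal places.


ratio = compressed/original = 2289/11824 = 0.193589
savings = 1 - ratio = 1 - 0.193589 = 0.806411
as a percentage: 0.806411 * 100 = 80.64%

Space savings = 1 - 2289/11824 = 80.64%


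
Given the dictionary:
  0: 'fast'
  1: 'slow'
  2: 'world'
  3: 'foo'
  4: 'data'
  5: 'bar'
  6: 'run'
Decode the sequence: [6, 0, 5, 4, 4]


Look up each index in the dictionary:
  6 -> 'run'
  0 -> 'fast'
  5 -> 'bar'
  4 -> 'data'
  4 -> 'data'

Decoded: "run fast bar data data"


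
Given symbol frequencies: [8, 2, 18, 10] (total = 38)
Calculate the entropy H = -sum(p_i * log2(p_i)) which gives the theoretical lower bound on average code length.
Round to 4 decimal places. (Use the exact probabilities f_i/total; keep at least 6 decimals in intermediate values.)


Per-symbol terms -p_i * log2(p_i) with p_i = f_i/38:
  p = 8/38 = 0.210526: log2(p) = -2.247928, -p*log2(p) = 0.473248
  p = 2/38 = 0.052632: log2(p) = -4.247928, -p*log2(p) = 0.223575
  p = 18/38 = 0.473684: log2(p) = -1.078003, -p*log2(p) = 0.510633
  p = 10/38 = 0.263158: log2(p) = -1.925999, -p*log2(p) = 0.506842
H = 0.473248 + 0.223575 + 0.510633 + 0.506842 = 1.714298

H = 1.7143 bits/symbol


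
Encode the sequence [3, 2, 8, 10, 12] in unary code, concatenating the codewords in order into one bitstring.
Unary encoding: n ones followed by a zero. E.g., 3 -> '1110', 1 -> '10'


Encode each number as n ones followed by a terminating 0:
  3 -> 1110 (4 bits)
  2 -> 110 (3 bits)
  8 -> 111111110 (9 bits)
  10 -> 11111111110 (11 bits)
  12 -> 1111111111110 (13 bits)
Total length = 4 + 3 + 9 + 11 + 13 = 40 bits.

Unary([3, 2, 8, 10, 12]) = 1110110111111110111111111101111111111110 (40 bits)


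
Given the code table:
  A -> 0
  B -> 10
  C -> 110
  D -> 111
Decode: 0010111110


Decoding:
0 -> A
0 -> A
10 -> B
111 -> D
110 -> C


Result: AABDC


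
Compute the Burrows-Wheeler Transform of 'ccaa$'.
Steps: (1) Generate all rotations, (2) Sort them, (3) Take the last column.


Rotations (sorted):
  0: $ccaa -> last char: a
  1: a$cca -> last char: a
  2: aa$cc -> last char: c
  3: caa$c -> last char: c
  4: ccaa$ -> last char: $


BWT = aacc$


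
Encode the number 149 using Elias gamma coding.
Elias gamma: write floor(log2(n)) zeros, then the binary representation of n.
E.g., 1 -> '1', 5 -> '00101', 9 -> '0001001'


num_bits = floor(log2(149)) + 1 = 8
leading_zeros = num_bits - 1 = 7
binary(149) = 10010101

Elias gamma(149) = '0000000' + '10010101' = 000000010010101 (15 bits)


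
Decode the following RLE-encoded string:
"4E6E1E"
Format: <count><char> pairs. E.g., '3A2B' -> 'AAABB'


Expanding each <count><char> pair:
  4E -> 'EEEE'
  6E -> 'EEEEEE'
  1E -> 'E'

Decoded = EEEEEEEEEEE


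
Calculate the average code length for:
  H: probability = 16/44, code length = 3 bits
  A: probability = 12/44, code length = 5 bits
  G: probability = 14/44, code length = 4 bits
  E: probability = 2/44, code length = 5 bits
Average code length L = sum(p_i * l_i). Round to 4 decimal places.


Weighted contributions p_i * l_i:
  H: (16/44) * 3 = 48/44
  A: (12/44) * 5 = 60/44
  G: (14/44) * 4 = 56/44
  E: (2/44) * 5 = 10/44
Sum = (48 + 60 + 56 + 10)/44 = 174/44

L = 174/44 = 3.9545 bits/symbol


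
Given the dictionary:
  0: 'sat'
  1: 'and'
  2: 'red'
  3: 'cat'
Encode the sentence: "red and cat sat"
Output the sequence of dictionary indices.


Look up each word in the dictionary:
  'red' -> 2
  'and' -> 1
  'cat' -> 3
  'sat' -> 0

Encoded: [2, 1, 3, 0]


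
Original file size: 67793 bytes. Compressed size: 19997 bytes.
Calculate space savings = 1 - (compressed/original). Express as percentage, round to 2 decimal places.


ratio = compressed/original = 19997/67793 = 0.294971
savings = 1 - ratio = 1 - 0.294971 = 0.705029
as a percentage: 0.705029 * 100 = 70.5%

Space savings = 1 - 19997/67793 = 70.5%


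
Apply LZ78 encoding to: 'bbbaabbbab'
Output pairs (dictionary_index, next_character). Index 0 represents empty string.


LZ78 encoding steps:
Dictionary: {0: ''}
Step 1: w='' (idx 0), next='b' -> output (0, 'b'), add 'b' as idx 1
Step 2: w='b' (idx 1), next='b' -> output (1, 'b'), add 'bb' as idx 2
Step 3: w='' (idx 0), next='a' -> output (0, 'a'), add 'a' as idx 3
Step 4: w='a' (idx 3), next='b' -> output (3, 'b'), add 'ab' as idx 4
Step 5: w='bb' (idx 2), next='a' -> output (2, 'a'), add 'bba' as idx 5
Step 6: w='b' (idx 1), end of input -> output (1, '')


Encoded: [(0, 'b'), (1, 'b'), (0, 'a'), (3, 'b'), (2, 'a'), (1, '')]


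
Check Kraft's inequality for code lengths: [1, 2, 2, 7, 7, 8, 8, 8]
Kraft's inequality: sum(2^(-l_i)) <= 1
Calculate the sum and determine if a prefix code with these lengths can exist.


Sum = 2^(-1) + 2^(-2) + 2^(-2) + 2^(-7) + 2^(-7) + 2^(-8) + 2^(-8) + 2^(-8)
    = 0.5 + 0.25 + 0.25 + 0.0078125 + 0.0078125 + 0.00390625 + 0.00390625 + 0.00390625
    = 263/256 = 1.02734375
Since 1.02734375 > 1, Kraft's inequality is NOT satisfied.
A prefix code with these lengths CANNOT exist.

Kraft sum = 1.02734375. Not satisfied.


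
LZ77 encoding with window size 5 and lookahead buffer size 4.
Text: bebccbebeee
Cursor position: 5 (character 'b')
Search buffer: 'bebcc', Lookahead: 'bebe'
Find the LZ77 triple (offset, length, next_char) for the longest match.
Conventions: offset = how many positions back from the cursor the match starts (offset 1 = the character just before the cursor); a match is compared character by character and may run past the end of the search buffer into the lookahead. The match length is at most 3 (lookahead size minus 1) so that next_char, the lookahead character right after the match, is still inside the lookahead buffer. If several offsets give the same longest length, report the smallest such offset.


Try each offset into the search buffer:
  offset=1 (pos 4, char 'c'): match length 0
  offset=2 (pos 3, char 'c'): match length 0
  offset=3 (pos 2, char 'b'): match length 1
  offset=4 (pos 1, char 'e'): match length 0
  offset=5 (pos 0, char 'b'): match length 3
Longest match has length 3 at offset 5.
next_char = character at position 5 + 3 = 8 -> 'e'

Best match: offset=5, length=3 (matching 'beb' starting at position 0)
LZ77 triple: (5, 3, 'e')


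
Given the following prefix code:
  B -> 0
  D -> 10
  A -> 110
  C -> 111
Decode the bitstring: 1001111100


Decoding step by step:
Bits 10 -> D
Bits 0 -> B
Bits 111 -> C
Bits 110 -> A
Bits 0 -> B


Decoded message: DBCAB


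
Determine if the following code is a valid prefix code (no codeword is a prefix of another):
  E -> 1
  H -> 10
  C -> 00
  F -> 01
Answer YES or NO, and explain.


Checking each pair (does one codeword prefix another?):
  E='1' vs H='10': prefix -- VIOLATION

NO -- this is NOT a valid prefix code. E (1) is a prefix of H (10).


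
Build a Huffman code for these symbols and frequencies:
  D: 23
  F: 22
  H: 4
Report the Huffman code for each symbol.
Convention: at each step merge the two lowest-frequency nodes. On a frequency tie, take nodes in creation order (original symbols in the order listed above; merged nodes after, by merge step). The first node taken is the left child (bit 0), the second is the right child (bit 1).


Huffman tree construction:
Step 1: Merge H(4) + F(22) = 26
Step 2: Merge D(23) + (H+F)(26) = 49
Read each symbol's code off the tree from the root (left child = 0, right child = 1).

Codes:
  D: 0 (length 1)
  F: 11 (length 2)
  H: 10 (length 2)
Average code length: 75/49 = 1.5306 bits/symbol


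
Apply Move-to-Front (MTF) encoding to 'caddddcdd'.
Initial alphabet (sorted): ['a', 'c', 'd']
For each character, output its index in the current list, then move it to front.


MTF encoding:
'c': index 1 in ['a', 'c', 'd'] -> ['c', 'a', 'd']
'a': index 1 in ['c', 'a', 'd'] -> ['a', 'c', 'd']
'd': index 2 in ['a', 'c', 'd'] -> ['d', 'a', 'c']
'd': index 0 in ['d', 'a', 'c'] -> ['d', 'a', 'c']
'd': index 0 in ['d', 'a', 'c'] -> ['d', 'a', 'c']
'd': index 0 in ['d', 'a', 'c'] -> ['d', 'a', 'c']
'c': index 2 in ['d', 'a', 'c'] -> ['c', 'd', 'a']
'd': index 1 in ['c', 'd', 'a'] -> ['d', 'c', 'a']
'd': index 0 in ['d', 'c', 'a'] -> ['d', 'c', 'a']


Output: [1, 1, 2, 0, 0, 0, 2, 1, 0]


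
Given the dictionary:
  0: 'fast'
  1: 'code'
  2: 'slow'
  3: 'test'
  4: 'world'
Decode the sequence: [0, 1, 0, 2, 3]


Look up each index in the dictionary:
  0 -> 'fast'
  1 -> 'code'
  0 -> 'fast'
  2 -> 'slow'
  3 -> 'test'

Decoded: "fast code fast slow test"


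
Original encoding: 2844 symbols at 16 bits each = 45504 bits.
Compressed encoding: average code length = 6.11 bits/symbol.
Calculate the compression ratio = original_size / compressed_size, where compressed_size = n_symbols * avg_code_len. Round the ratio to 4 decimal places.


original_size = n_symbols * orig_bits = 2844 * 16 = 45504 bits
compressed_size = n_symbols * avg_code_len = 2844 * 6.11 = 17376.84 bits
ratio = original_size / compressed_size = 45504 / 17376.84 = 2.6187

Compression ratio = 2.6187


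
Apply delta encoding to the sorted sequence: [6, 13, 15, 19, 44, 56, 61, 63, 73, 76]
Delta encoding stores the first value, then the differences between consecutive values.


First value: 6
Deltas:
  13 - 6 = 7
  15 - 13 = 2
  19 - 15 = 4
  44 - 19 = 25
  56 - 44 = 12
  61 - 56 = 5
  63 - 61 = 2
  73 - 63 = 10
  76 - 73 = 3


Delta encoded: [6, 7, 2, 4, 25, 12, 5, 2, 10, 3]


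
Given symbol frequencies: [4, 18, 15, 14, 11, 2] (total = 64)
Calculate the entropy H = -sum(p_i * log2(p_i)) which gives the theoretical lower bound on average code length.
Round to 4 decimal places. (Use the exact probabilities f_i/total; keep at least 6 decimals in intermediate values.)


Per-symbol terms -p_i * log2(p_i) with p_i = f_i/64:
  p = 4/64 = 0.062500: log2(p) = -4.000000, -p*log2(p) = 0.250000
  p = 18/64 = 0.281250: log2(p) = -1.830075, -p*log2(p) = 0.514709
  p = 15/64 = 0.234375: log2(p) = -2.093109, -p*log2(p) = 0.490573
  p = 14/64 = 0.218750: log2(p) = -2.192645, -p*log2(p) = 0.479641
  p = 11/64 = 0.171875: log2(p) = -2.540568, -p*log2(p) = 0.436660
  p = 2/64 = 0.031250: log2(p) = -5.000000, -p*log2(p) = 0.156250
H = 0.250000 + 0.514709 + 0.490573 + 0.479641 + 0.436660 + 0.156250 = 2.327833

H = 2.3278 bits/symbol


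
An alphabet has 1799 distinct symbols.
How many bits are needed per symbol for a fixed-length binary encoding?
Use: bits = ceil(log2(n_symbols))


log2(1799) = 10.813
Bracket: 2^10 = 1024 < 1799 <= 2^11 = 2048
So ceil(log2(1799)) = 11

bits = ceil(log2(1799)) = ceil(10.813) = 11 bits


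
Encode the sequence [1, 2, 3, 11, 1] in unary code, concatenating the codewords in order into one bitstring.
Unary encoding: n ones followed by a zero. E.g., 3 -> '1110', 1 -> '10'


Encode each number as n ones followed by a terminating 0:
  1 -> 10 (2 bits)
  2 -> 110 (3 bits)
  3 -> 1110 (4 bits)
  11 -> 111111111110 (12 bits)
  1 -> 10 (2 bits)
Total length = 2 + 3 + 4 + 12 + 2 = 23 bits.

Unary([1, 2, 3, 11, 1]) = 10110111011111111111010 (23 bits)


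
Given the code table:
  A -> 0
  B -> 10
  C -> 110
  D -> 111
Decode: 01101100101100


Decoding:
0 -> A
110 -> C
110 -> C
0 -> A
10 -> B
110 -> C
0 -> A


Result: ACCABCA


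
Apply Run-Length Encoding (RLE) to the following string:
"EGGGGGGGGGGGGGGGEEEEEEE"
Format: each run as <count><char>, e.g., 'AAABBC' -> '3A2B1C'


Scanning runs left to right:
  i=0: run of 'E' x 1 -> '1E'
  i=1: run of 'G' x 15 -> '15G'
  i=16: run of 'E' x 7 -> '7E'

RLE = 1E15G7E


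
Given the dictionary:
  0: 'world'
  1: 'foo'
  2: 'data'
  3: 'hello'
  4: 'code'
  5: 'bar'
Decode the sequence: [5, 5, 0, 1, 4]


Look up each index in the dictionary:
  5 -> 'bar'
  5 -> 'bar'
  0 -> 'world'
  1 -> 'foo'
  4 -> 'code'

Decoded: "bar bar world foo code"


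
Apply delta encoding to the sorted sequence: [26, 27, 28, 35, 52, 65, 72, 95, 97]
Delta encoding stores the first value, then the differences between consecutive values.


First value: 26
Deltas:
  27 - 26 = 1
  28 - 27 = 1
  35 - 28 = 7
  52 - 35 = 17
  65 - 52 = 13
  72 - 65 = 7
  95 - 72 = 23
  97 - 95 = 2


Delta encoded: [26, 1, 1, 7, 17, 13, 7, 23, 2]


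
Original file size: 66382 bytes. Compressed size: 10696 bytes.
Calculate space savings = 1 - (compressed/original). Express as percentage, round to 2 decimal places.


ratio = compressed/original = 10696/66382 = 0.161128
savings = 1 - ratio = 1 - 0.161128 = 0.838872
as a percentage: 0.838872 * 100 = 83.89%

Space savings = 1 - 10696/66382 = 83.89%


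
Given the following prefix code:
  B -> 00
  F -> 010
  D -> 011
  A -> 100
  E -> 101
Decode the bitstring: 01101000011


Decoding step by step:
Bits 011 -> D
Bits 010 -> F
Bits 00 -> B
Bits 011 -> D


Decoded message: DFBD


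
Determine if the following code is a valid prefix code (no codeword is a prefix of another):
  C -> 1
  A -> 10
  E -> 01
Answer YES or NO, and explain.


Checking each pair (does one codeword prefix another?):
  C='1' vs A='10': prefix -- VIOLATION

NO -- this is NOT a valid prefix code. C (1) is a prefix of A (10).


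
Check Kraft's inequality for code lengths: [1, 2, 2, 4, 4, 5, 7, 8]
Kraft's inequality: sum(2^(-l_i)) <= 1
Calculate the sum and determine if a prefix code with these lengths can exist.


Sum = 2^(-1) + 2^(-2) + 2^(-2) + 2^(-4) + 2^(-4) + 2^(-5) + 2^(-7) + 2^(-8)
    = 0.5 + 0.25 + 0.25 + 0.0625 + 0.0625 + 0.03125 + 0.0078125 + 0.00390625
    = 299/256 = 1.16796875
Since 1.16796875 > 1, Kraft's inequality is NOT satisfied.
A prefix code with these lengths CANNOT exist.

Kraft sum = 1.16796875. Not satisfied.


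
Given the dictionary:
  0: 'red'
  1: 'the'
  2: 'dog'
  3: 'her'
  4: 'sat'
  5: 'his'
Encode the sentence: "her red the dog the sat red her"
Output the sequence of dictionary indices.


Look up each word in the dictionary:
  'her' -> 3
  'red' -> 0
  'the' -> 1
  'dog' -> 2
  'the' -> 1
  'sat' -> 4
  'red' -> 0
  'her' -> 3

Encoded: [3, 0, 1, 2, 1, 4, 0, 3]


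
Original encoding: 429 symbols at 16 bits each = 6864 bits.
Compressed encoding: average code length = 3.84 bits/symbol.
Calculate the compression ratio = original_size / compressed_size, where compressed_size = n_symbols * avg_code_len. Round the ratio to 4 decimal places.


original_size = n_symbols * orig_bits = 429 * 16 = 6864 bits
compressed_size = n_symbols * avg_code_len = 429 * 3.84 = 1647.36 bits
ratio = original_size / compressed_size = 6864 / 1647.36 = 4.1667

Compression ratio = 4.1667


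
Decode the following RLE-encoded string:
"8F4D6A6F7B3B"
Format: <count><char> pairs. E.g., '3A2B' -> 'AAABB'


Expanding each <count><char> pair:
  8F -> 'FFFFFFFF'
  4D -> 'DDDD'
  6A -> 'AAAAAA'
  6F -> 'FFFFFF'
  7B -> 'BBBBBBB'
  3B -> 'BBB'

Decoded = FFFFFFFFDDDDAAAAAAFFFFFFBBBBBBBBBB


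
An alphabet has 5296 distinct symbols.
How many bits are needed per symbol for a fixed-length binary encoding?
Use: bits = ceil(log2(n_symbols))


log2(5296) = 12.3707
Bracket: 2^12 = 4096 < 5296 <= 2^13 = 8192
So ceil(log2(5296)) = 13

bits = ceil(log2(5296)) = ceil(12.3707) = 13 bits


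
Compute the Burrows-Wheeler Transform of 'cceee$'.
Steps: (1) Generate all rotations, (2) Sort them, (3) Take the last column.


Rotations (sorted):
  0: $cceee -> last char: e
  1: cceee$ -> last char: $
  2: ceee$c -> last char: c
  3: e$ccee -> last char: e
  4: ee$cce -> last char: e
  5: eee$cc -> last char: c


BWT = e$ceec


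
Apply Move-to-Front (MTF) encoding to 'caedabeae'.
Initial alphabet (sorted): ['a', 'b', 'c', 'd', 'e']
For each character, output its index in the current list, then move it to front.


MTF encoding:
'c': index 2 in ['a', 'b', 'c', 'd', 'e'] -> ['c', 'a', 'b', 'd', 'e']
'a': index 1 in ['c', 'a', 'b', 'd', 'e'] -> ['a', 'c', 'b', 'd', 'e']
'e': index 4 in ['a', 'c', 'b', 'd', 'e'] -> ['e', 'a', 'c', 'b', 'd']
'd': index 4 in ['e', 'a', 'c', 'b', 'd'] -> ['d', 'e', 'a', 'c', 'b']
'a': index 2 in ['d', 'e', 'a', 'c', 'b'] -> ['a', 'd', 'e', 'c', 'b']
'b': index 4 in ['a', 'd', 'e', 'c', 'b'] -> ['b', 'a', 'd', 'e', 'c']
'e': index 3 in ['b', 'a', 'd', 'e', 'c'] -> ['e', 'b', 'a', 'd', 'c']
'a': index 2 in ['e', 'b', 'a', 'd', 'c'] -> ['a', 'e', 'b', 'd', 'c']
'e': index 1 in ['a', 'e', 'b', 'd', 'c'] -> ['e', 'a', 'b', 'd', 'c']


Output: [2, 1, 4, 4, 2, 4, 3, 2, 1]


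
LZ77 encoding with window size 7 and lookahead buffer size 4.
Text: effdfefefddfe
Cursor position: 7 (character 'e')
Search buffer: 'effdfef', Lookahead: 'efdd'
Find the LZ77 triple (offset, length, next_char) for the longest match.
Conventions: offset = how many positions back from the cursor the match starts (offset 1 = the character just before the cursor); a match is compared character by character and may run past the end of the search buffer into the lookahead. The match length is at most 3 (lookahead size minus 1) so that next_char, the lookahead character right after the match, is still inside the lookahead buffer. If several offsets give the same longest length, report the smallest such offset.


Try each offset into the search buffer:
  offset=1 (pos 6, char 'f'): match length 0
  offset=2 (pos 5, char 'e'): match length 2
  offset=3 (pos 4, char 'f'): match length 0
  offset=4 (pos 3, char 'd'): match length 0
  offset=5 (pos 2, char 'f'): match length 0
  offset=6 (pos 1, char 'f'): match length 0
  offset=7 (pos 0, char 'e'): match length 2
Longest match has length 2, found at offsets 2, 7; take the smallest, offset 2.
next_char = character at position 7 + 2 = 9 -> 'd'

Best match: offset=2, length=2 (matching 'ef' starting at position 5)
LZ77 triple: (2, 2, 'd')


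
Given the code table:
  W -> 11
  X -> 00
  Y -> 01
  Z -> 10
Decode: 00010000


Decoding:
00 -> X
01 -> Y
00 -> X
00 -> X


Result: XYXX


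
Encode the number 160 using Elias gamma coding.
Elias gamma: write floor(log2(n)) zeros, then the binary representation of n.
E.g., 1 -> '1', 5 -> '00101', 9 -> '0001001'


num_bits = floor(log2(160)) + 1 = 8
leading_zeros = num_bits - 1 = 7
binary(160) = 10100000

Elias gamma(160) = '0000000' + '10100000' = 000000010100000 (15 bits)


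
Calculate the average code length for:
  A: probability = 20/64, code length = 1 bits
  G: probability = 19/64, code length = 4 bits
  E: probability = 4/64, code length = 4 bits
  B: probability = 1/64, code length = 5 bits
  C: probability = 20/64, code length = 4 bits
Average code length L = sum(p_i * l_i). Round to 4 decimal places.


Weighted contributions p_i * l_i:
  A: (20/64) * 1 = 20/64
  G: (19/64) * 4 = 76/64
  E: (4/64) * 4 = 16/64
  B: (1/64) * 5 = 5/64
  C: (20/64) * 4 = 80/64
Sum = (20 + 76 + 16 + 5 + 80)/64 = 197/64

L = 197/64 = 3.0781 bits/symbol


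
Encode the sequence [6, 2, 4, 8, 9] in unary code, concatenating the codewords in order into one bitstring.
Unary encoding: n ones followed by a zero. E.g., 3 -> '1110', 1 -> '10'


Encode each number as n ones followed by a terminating 0:
  6 -> 1111110 (7 bits)
  2 -> 110 (3 bits)
  4 -> 11110 (5 bits)
  8 -> 111111110 (9 bits)
  9 -> 1111111110 (10 bits)
Total length = 7 + 3 + 5 + 9 + 10 = 34 bits.

Unary([6, 2, 4, 8, 9]) = 1111110110111101111111101111111110 (34 bits)


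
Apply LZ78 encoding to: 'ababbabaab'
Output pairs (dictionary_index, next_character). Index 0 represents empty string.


LZ78 encoding steps:
Dictionary: {0: ''}
Step 1: w='' (idx 0), next='a' -> output (0, 'a'), add 'a' as idx 1
Step 2: w='' (idx 0), next='b' -> output (0, 'b'), add 'b' as idx 2
Step 3: w='a' (idx 1), next='b' -> output (1, 'b'), add 'ab' as idx 3
Step 4: w='b' (idx 2), next='a' -> output (2, 'a'), add 'ba' as idx 4
Step 5: w='ba' (idx 4), next='a' -> output (4, 'a'), add 'baa' as idx 5
Step 6: w='b' (idx 2), end of input -> output (2, '')


Encoded: [(0, 'a'), (0, 'b'), (1, 'b'), (2, 'a'), (4, 'a'), (2, '')]


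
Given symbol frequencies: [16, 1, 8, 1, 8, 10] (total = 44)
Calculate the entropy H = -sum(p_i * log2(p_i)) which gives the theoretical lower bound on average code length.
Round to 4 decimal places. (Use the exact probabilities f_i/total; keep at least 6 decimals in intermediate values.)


Per-symbol terms -p_i * log2(p_i) with p_i = f_i/44:
  p = 16/44 = 0.363636: log2(p) = -1.459432, -p*log2(p) = 0.530702
  p = 1/44 = 0.022727: log2(p) = -5.459432, -p*log2(p) = 0.124078
  p = 8/44 = 0.181818: log2(p) = -2.459432, -p*log2(p) = 0.447169
  p = 1/44 = 0.022727: log2(p) = -5.459432, -p*log2(p) = 0.124078
  p = 8/44 = 0.181818: log2(p) = -2.459432, -p*log2(p) = 0.447169
  p = 10/44 = 0.227273: log2(p) = -2.137504, -p*log2(p) = 0.485796
H = 0.530702 + 0.124078 + 0.447169 + 0.124078 + 0.447169 + 0.485796 = 2.158992

H = 2.159 bits/symbol


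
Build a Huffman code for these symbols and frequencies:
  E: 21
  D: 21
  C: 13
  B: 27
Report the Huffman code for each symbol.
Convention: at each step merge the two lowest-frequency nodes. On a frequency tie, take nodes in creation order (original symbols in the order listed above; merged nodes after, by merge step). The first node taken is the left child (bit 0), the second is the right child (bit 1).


Huffman tree construction:
Step 1: Merge C(13) + E(21) = 34
Step 2: Merge D(21) + B(27) = 48
Step 3: Merge (C+E)(34) + (D+B)(48) = 82
Read each symbol's code off the tree from the root (left child = 0, right child = 1).

Codes:
  E: 01 (length 2)
  D: 10 (length 2)
  C: 00 (length 2)
  B: 11 (length 2)
Average code length: 164/82 = 2.0000 bits/symbol


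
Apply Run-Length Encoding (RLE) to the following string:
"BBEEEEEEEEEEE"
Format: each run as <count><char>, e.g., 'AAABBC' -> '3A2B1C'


Scanning runs left to right:
  i=0: run of 'B' x 2 -> '2B'
  i=2: run of 'E' x 11 -> '11E'

RLE = 2B11E


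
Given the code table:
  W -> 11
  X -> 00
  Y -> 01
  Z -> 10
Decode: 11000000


Decoding:
11 -> W
00 -> X
00 -> X
00 -> X


Result: WXXX


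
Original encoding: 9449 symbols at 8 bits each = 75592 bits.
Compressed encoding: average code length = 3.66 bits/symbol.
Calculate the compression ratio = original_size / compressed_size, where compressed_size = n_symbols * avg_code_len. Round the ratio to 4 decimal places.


original_size = n_symbols * orig_bits = 9449 * 8 = 75592 bits
compressed_size = n_symbols * avg_code_len = 9449 * 3.66 = 34583.34 bits
ratio = original_size / compressed_size = 75592 / 34583.34 = 2.1858

Compression ratio = 2.1858


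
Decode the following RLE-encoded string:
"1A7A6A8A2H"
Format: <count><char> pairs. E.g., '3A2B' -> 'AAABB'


Expanding each <count><char> pair:
  1A -> 'A'
  7A -> 'AAAAAAA'
  6A -> 'AAAAAA'
  8A -> 'AAAAAAAA'
  2H -> 'HH'

Decoded = AAAAAAAAAAAAAAAAAAAAAAHH


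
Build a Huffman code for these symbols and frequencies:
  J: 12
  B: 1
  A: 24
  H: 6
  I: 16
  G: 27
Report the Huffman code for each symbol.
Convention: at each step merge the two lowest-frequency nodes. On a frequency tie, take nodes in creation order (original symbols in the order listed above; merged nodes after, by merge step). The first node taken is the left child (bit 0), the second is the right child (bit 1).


Huffman tree construction:
Step 1: Merge B(1) + H(6) = 7
Step 2: Merge (B+H)(7) + J(12) = 19
Step 3: Merge I(16) + ((B+H)+J)(19) = 35
Step 4: Merge A(24) + G(27) = 51
Step 5: Merge (I+((B+H)+J))(35) + (A+G)(51) = 86
Read each symbol's code off the tree from the root (left child = 0, right child = 1).

Codes:
  J: 011 (length 3)
  B: 0100 (length 4)
  A: 10 (length 2)
  H: 0101 (length 4)
  I: 00 (length 2)
  G: 11 (length 2)
Average code length: 198/86 = 2.3023 bits/symbol


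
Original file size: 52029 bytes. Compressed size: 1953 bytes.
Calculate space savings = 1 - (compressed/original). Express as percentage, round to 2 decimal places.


ratio = compressed/original = 1953/52029 = 0.037537
savings = 1 - ratio = 1 - 0.037537 = 0.962463
as a percentage: 0.962463 * 100 = 96.25%

Space savings = 1 - 1953/52029 = 96.25%


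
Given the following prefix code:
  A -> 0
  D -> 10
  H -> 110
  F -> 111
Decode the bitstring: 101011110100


Decoding step by step:
Bits 10 -> D
Bits 10 -> D
Bits 111 -> F
Bits 10 -> D
Bits 10 -> D
Bits 0 -> A


Decoded message: DDFDDA


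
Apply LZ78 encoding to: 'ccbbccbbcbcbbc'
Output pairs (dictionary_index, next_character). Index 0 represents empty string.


LZ78 encoding steps:
Dictionary: {0: ''}
Step 1: w='' (idx 0), next='c' -> output (0, 'c'), add 'c' as idx 1
Step 2: w='c' (idx 1), next='b' -> output (1, 'b'), add 'cb' as idx 2
Step 3: w='' (idx 0), next='b' -> output (0, 'b'), add 'b' as idx 3
Step 4: w='c' (idx 1), next='c' -> output (1, 'c'), add 'cc' as idx 4
Step 5: w='b' (idx 3), next='b' -> output (3, 'b'), add 'bb' as idx 5
Step 6: w='cb' (idx 2), next='c' -> output (2, 'c'), add 'cbc' as idx 6
Step 7: w='bb' (idx 5), next='c' -> output (5, 'c'), add 'bbc' as idx 7


Encoded: [(0, 'c'), (1, 'b'), (0, 'b'), (1, 'c'), (3, 'b'), (2, 'c'), (5, 'c')]


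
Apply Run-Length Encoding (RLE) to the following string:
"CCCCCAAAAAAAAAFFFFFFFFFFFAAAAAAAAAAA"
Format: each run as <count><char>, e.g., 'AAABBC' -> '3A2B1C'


Scanning runs left to right:
  i=0: run of 'C' x 5 -> '5C'
  i=5: run of 'A' x 9 -> '9A'
  i=14: run of 'F' x 11 -> '11F'
  i=25: run of 'A' x 11 -> '11A'

RLE = 5C9A11F11A


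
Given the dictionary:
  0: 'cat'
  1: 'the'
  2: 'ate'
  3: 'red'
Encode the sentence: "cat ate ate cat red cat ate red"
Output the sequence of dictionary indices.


Look up each word in the dictionary:
  'cat' -> 0
  'ate' -> 2
  'ate' -> 2
  'cat' -> 0
  'red' -> 3
  'cat' -> 0
  'ate' -> 2
  'red' -> 3

Encoded: [0, 2, 2, 0, 3, 0, 2, 3]


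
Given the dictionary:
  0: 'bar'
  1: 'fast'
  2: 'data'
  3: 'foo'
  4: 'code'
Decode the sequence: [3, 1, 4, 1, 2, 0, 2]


Look up each index in the dictionary:
  3 -> 'foo'
  1 -> 'fast'
  4 -> 'code'
  1 -> 'fast'
  2 -> 'data'
  0 -> 'bar'
  2 -> 'data'

Decoded: "foo fast code fast data bar data"


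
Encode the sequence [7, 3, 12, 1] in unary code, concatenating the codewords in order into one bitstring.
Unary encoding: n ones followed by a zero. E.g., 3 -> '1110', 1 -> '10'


Encode each number as n ones followed by a terminating 0:
  7 -> 11111110 (8 bits)
  3 -> 1110 (4 bits)
  12 -> 1111111111110 (13 bits)
  1 -> 10 (2 bits)
Total length = 8 + 4 + 13 + 2 = 27 bits.

Unary([7, 3, 12, 1]) = 111111101110111111111111010 (27 bits)


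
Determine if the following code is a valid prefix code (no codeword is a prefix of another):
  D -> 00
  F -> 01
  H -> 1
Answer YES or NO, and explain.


Checking each pair (does one codeword prefix another?):
  D='00' vs F='01': no prefix
  D='00' vs H='1': no prefix
  F='01' vs D='00': no prefix
  F='01' vs H='1': no prefix
  H='1' vs D='00': no prefix
  H='1' vs F='01': no prefix
No violation found over all pairs.

YES -- this is a valid prefix code. No codeword is a prefix of any other codeword.


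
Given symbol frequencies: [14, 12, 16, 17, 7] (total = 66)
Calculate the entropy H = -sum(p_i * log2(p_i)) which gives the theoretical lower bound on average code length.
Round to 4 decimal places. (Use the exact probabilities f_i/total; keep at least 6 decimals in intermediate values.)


Per-symbol terms -p_i * log2(p_i) with p_i = f_i/66:
  p = 14/66 = 0.212121: log2(p) = -2.237039, -p*log2(p) = 0.474523
  p = 12/66 = 0.181818: log2(p) = -2.459432, -p*log2(p) = 0.447169
  p = 16/66 = 0.242424: log2(p) = -2.044394, -p*log2(p) = 0.495611
  p = 17/66 = 0.257576: log2(p) = -1.956931, -p*log2(p) = 0.504058
  p = 7/66 = 0.106061: log2(p) = -3.237039, -p*log2(p) = 0.343322
H = 0.474523 + 0.447169 + 0.495611 + 0.504058 + 0.343322 = 2.264683

H = 2.2647 bits/symbol


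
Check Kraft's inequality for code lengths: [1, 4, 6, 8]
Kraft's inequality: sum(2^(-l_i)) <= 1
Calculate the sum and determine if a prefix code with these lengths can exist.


Sum = 2^(-1) + 2^(-4) + 2^(-6) + 2^(-8)
    = 0.5 + 0.0625 + 0.015625 + 0.00390625
    = 149/256 = 0.58203125
Since 0.58203125 <= 1, Kraft's inequality IS satisfied.
A prefix code with these lengths CAN exist.

Kraft sum = 0.58203125. Satisfied.


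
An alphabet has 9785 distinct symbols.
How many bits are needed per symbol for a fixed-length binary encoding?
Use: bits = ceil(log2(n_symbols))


log2(9785) = 13.2564
Bracket: 2^13 = 8192 < 9785 <= 2^14 = 16384
So ceil(log2(9785)) = 14

bits = ceil(log2(9785)) = ceil(13.2564) = 14 bits


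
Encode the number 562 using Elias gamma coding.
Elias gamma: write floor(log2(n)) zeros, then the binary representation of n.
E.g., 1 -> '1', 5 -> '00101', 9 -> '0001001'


num_bits = floor(log2(562)) + 1 = 10
leading_zeros = num_bits - 1 = 9
binary(562) = 1000110010

Elias gamma(562) = '000000000' + '1000110010' = 0000000001000110010 (19 bits)


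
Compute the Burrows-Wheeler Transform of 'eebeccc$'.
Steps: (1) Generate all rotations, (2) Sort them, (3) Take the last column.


Rotations (sorted):
  0: $eebeccc -> last char: c
  1: beccc$ee -> last char: e
  2: c$eebecc -> last char: c
  3: cc$eebec -> last char: c
  4: ccc$eebe -> last char: e
  5: ebeccc$e -> last char: e
  6: eccc$eeb -> last char: b
  7: eebeccc$ -> last char: $


BWT = cecceeb$


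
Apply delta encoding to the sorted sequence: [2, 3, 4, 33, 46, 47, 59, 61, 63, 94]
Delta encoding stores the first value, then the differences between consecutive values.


First value: 2
Deltas:
  3 - 2 = 1
  4 - 3 = 1
  33 - 4 = 29
  46 - 33 = 13
  47 - 46 = 1
  59 - 47 = 12
  61 - 59 = 2
  63 - 61 = 2
  94 - 63 = 31


Delta encoded: [2, 1, 1, 29, 13, 1, 12, 2, 2, 31]


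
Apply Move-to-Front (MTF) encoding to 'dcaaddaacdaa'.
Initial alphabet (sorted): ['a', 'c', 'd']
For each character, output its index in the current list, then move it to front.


MTF encoding:
'd': index 2 in ['a', 'c', 'd'] -> ['d', 'a', 'c']
'c': index 2 in ['d', 'a', 'c'] -> ['c', 'd', 'a']
'a': index 2 in ['c', 'd', 'a'] -> ['a', 'c', 'd']
'a': index 0 in ['a', 'c', 'd'] -> ['a', 'c', 'd']
'd': index 2 in ['a', 'c', 'd'] -> ['d', 'a', 'c']
'd': index 0 in ['d', 'a', 'c'] -> ['d', 'a', 'c']
'a': index 1 in ['d', 'a', 'c'] -> ['a', 'd', 'c']
'a': index 0 in ['a', 'd', 'c'] -> ['a', 'd', 'c']
'c': index 2 in ['a', 'd', 'c'] -> ['c', 'a', 'd']
'd': index 2 in ['c', 'a', 'd'] -> ['d', 'c', 'a']
'a': index 2 in ['d', 'c', 'a'] -> ['a', 'd', 'c']
'a': index 0 in ['a', 'd', 'c'] -> ['a', 'd', 'c']


Output: [2, 2, 2, 0, 2, 0, 1, 0, 2, 2, 2, 0]


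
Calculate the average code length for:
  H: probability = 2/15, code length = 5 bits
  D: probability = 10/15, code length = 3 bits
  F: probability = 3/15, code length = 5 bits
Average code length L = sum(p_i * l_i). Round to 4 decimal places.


Weighted contributions p_i * l_i:
  H: (2/15) * 5 = 10/15
  D: (10/15) * 3 = 30/15
  F: (3/15) * 5 = 15/15
Sum = (10 + 30 + 15)/15 = 55/15

L = 55/15 = 3.6667 bits/symbol


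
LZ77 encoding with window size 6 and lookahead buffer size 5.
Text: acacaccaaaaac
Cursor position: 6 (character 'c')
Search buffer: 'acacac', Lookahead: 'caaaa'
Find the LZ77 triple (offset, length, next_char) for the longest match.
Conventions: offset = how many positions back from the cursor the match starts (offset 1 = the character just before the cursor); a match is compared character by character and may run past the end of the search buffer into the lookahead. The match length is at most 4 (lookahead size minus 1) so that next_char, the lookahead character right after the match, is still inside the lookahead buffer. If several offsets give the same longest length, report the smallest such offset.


Try each offset into the search buffer:
  offset=1 (pos 5, char 'c'): match length 1
  offset=2 (pos 4, char 'a'): match length 0
  offset=3 (pos 3, char 'c'): match length 2
  offset=4 (pos 2, char 'a'): match length 0
  offset=5 (pos 1, char 'c'): match length 2
  offset=6 (pos 0, char 'a'): match length 0
Longest match has length 2, found at offsets 3, 5; take the smallest, offset 3.
next_char = character at position 6 + 2 = 8 -> 'a'

Best match: offset=3, length=2 (matching 'ca' starting at position 3)
LZ77 triple: (3, 2, 'a')


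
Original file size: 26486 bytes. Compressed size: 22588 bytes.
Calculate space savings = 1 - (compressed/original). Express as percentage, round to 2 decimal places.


ratio = compressed/original = 22588/26486 = 0.852828
savings = 1 - ratio = 1 - 0.852828 = 0.147172
as a percentage: 0.147172 * 100 = 14.72%

Space savings = 1 - 22588/26486 = 14.72%


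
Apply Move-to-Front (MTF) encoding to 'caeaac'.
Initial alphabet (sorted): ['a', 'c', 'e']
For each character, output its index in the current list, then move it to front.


MTF encoding:
'c': index 1 in ['a', 'c', 'e'] -> ['c', 'a', 'e']
'a': index 1 in ['c', 'a', 'e'] -> ['a', 'c', 'e']
'e': index 2 in ['a', 'c', 'e'] -> ['e', 'a', 'c']
'a': index 1 in ['e', 'a', 'c'] -> ['a', 'e', 'c']
'a': index 0 in ['a', 'e', 'c'] -> ['a', 'e', 'c']
'c': index 2 in ['a', 'e', 'c'] -> ['c', 'a', 'e']


Output: [1, 1, 2, 1, 0, 2]
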